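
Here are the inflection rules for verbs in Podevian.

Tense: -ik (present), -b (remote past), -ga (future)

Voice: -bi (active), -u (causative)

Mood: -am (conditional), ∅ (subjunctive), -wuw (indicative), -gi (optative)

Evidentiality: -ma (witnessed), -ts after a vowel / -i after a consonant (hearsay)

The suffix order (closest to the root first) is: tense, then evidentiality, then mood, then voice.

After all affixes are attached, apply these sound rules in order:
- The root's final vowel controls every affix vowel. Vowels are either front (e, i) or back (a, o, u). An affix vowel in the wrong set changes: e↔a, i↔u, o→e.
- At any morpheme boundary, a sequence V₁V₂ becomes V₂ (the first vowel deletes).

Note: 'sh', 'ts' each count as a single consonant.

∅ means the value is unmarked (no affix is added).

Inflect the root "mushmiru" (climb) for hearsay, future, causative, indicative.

mushmirugatswuwu

Attach tense future -ga → mushmiruga.
Attach evidentiality hearsay -ts (after vowel 'a') → mushmirugats.
Attach mood indicative -wuw → mushmirugatswuw.
Attach voice causative -u → mushmirugatswuwu.
Vowel harmony: no change.
Vowel deletion: no change.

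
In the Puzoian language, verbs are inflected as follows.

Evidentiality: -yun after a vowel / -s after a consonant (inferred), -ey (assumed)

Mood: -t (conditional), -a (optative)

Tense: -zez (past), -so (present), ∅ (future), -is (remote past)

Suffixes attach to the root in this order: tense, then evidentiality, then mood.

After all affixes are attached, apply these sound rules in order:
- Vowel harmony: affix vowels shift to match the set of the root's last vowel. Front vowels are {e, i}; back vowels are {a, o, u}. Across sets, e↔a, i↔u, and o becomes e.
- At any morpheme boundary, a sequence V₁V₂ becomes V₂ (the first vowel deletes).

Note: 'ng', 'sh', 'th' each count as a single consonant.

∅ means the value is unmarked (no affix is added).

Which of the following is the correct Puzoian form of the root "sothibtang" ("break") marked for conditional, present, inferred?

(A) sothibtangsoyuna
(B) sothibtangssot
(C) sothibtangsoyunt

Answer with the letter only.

C

Attach tense present -so → sothibtangso.
Attach evidentiality inferred -yun (after vowel 'o') → sothibtangsoyun.
Attach mood conditional -t → sothibtangsoyunt.
Vowel harmony: no change.
Vowel deletion: no change.
So the correct form is sothibtangsoyunt, option (C).
(A) sothibtangsoyuna is wrong: it uses optative instead of conditional for mood.
(B) sothibtangssot is wrong: it has the affixes in the wrong order.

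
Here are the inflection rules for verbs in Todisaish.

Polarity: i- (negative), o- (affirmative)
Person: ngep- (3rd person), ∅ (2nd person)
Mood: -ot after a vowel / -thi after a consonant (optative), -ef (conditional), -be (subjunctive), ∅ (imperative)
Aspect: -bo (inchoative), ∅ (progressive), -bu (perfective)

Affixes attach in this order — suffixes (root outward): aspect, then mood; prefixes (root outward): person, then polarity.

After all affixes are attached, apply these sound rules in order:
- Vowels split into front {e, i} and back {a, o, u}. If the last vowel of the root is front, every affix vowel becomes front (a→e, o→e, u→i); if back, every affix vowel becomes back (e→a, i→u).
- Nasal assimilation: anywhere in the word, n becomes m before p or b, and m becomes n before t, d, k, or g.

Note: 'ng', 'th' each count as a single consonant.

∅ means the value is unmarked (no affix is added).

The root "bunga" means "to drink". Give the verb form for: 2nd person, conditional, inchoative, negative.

Attach aspect inchoative -bo → bungabo.
Attach mood conditional -ef → bungaboef.
person = 2nd person: zero marking, form stays bungaboef.
Attach polarity negative i- → ibungaboef.
Apply vowel harmony: ibungaboef → ubungaboaf.
Nasal assimilation: no change.

ubungaboaf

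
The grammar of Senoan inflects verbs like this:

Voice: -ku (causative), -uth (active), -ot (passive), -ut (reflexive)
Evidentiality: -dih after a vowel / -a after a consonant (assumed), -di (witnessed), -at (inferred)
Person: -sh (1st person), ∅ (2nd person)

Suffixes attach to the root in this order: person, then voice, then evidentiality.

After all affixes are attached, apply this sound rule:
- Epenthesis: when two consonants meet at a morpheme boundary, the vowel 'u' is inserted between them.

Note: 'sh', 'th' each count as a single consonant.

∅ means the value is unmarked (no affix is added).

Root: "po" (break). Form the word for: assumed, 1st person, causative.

poshukudih

Attach person 1st person -sh → posh.
Attach voice causative -ku → poshku.
Attach evidentiality assumed -dih (after vowel 'u') → poshkudih.
Apply epenthesis: poshkudih → poshukudih.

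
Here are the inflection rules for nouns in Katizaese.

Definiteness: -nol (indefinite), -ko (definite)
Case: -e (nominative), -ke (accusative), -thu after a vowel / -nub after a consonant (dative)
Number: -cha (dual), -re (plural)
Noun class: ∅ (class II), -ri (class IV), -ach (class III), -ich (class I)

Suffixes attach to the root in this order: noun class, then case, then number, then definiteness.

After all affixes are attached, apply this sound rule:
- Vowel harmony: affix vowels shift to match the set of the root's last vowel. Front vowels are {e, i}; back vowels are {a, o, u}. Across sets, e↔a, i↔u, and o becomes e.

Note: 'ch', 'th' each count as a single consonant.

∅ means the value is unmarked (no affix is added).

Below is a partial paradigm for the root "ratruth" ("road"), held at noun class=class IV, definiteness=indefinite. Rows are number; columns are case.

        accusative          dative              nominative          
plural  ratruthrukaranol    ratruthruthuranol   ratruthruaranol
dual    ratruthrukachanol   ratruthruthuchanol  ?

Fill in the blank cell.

ratruthruachanol

Attach noun class class IV -ri → ratruthri.
Attach case nominative -e → ratruthrie.
Attach number dual -cha → ratruthriecha.
Attach definiteness indefinite -nol → ratruthriechanol.
Apply vowel harmony: ratruthriechanol → ratruthruachanol.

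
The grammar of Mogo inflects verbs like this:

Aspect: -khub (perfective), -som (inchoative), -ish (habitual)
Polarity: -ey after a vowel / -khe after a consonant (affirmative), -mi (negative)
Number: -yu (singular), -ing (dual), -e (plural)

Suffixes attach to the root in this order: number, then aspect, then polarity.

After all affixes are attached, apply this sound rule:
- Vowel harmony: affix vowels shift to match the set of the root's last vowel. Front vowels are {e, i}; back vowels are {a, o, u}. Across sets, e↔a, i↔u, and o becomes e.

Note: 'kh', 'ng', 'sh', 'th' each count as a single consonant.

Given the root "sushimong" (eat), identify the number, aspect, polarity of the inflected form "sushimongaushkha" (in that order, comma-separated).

Segment: sushimong-e-ish-khe.
number: -e → plural.
aspect: -ish → habitual.
polarity: -ey/khe → affirmative.

plural, habitual, affirmative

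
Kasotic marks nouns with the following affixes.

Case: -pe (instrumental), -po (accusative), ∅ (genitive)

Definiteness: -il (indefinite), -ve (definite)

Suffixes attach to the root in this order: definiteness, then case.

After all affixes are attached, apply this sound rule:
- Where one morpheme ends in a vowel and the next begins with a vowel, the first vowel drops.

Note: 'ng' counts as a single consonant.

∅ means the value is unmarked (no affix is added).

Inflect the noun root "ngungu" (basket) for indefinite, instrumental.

Attach definiteness indefinite -il → ngunguil.
Attach case instrumental -pe → ngunguilpe.
Apply vowel deletion: ngunguilpe → ngungilpe.

ngungilpe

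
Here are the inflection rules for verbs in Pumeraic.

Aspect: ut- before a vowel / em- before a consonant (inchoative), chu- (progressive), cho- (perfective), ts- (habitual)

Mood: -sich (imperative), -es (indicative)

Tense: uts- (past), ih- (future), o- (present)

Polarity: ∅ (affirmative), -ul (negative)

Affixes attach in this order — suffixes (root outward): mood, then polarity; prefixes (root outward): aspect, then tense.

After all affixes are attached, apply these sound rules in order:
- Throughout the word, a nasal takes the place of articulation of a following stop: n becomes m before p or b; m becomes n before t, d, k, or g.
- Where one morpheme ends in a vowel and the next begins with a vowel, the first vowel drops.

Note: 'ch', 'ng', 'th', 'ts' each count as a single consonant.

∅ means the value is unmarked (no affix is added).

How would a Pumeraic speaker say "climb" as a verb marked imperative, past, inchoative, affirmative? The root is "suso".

Attach aspect inchoative em- (before consonant 's') → emsuso.
Attach mood imperative -sich → emsusosich.
polarity = affirmative: zero marking, form stays emsusosich.
Attach tense past uts- → utsemsusosich.
Nasal assimilation: no change.
Vowel deletion: no change.

utsemsusosich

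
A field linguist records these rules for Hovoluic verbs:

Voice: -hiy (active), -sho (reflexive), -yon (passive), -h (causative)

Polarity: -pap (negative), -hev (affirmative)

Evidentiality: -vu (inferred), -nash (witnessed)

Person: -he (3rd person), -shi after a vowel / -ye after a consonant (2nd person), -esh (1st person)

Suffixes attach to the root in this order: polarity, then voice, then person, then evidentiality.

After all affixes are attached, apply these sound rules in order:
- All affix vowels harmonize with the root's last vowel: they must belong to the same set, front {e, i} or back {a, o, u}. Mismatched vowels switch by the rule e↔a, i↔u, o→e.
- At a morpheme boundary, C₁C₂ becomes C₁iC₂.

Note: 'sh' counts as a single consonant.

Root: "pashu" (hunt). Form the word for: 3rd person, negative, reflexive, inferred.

Attach polarity negative -pap → pashupap.
Attach voice reflexive -sho → pashupapsho.
Attach person 3rd person -he → pashupapshohe.
Attach evidentiality inferred -vu → pashupapshohevu.
Apply vowel harmony: pashupapshohevu → pashupapshohavu.
Apply epenthesis: pashupapshohavu → pashupapishohavu.

pashupapishohavu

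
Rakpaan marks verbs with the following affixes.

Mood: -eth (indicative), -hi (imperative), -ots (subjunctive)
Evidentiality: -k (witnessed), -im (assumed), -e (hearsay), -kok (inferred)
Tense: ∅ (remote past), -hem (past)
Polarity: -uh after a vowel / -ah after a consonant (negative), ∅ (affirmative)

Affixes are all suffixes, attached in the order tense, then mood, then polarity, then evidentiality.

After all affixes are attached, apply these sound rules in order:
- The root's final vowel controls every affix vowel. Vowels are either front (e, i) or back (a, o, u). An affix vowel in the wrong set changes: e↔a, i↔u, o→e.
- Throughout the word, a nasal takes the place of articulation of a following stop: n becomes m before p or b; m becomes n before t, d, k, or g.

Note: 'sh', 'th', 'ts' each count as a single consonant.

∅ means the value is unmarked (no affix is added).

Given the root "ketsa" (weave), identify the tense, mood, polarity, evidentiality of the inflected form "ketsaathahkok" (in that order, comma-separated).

remote past, indicative, negative, inferred

Segment: ketsa-eth-ah-kok.
tense: ∅ → remote past.
mood: -eth → indicative.
polarity: -uh/ah → negative.
evidentiality: -kok → inferred.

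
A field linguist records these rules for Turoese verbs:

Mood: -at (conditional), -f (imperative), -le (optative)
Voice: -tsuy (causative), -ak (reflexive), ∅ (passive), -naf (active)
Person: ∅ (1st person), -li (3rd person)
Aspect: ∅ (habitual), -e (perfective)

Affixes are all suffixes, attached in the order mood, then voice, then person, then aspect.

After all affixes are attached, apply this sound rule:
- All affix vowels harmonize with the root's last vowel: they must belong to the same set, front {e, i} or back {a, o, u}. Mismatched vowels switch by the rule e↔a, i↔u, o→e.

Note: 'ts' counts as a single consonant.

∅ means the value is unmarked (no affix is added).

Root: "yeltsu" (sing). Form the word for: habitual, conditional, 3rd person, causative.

yeltsuattsuylu

Attach mood conditional -at → yeltsuat.
Attach voice causative -tsuy → yeltsuattsuy.
Attach person 3rd person -li → yeltsuattsuyli.
aspect = habitual: zero marking, form stays yeltsuattsuyli.
Apply vowel harmony: yeltsuattsuyli → yeltsuattsuylu.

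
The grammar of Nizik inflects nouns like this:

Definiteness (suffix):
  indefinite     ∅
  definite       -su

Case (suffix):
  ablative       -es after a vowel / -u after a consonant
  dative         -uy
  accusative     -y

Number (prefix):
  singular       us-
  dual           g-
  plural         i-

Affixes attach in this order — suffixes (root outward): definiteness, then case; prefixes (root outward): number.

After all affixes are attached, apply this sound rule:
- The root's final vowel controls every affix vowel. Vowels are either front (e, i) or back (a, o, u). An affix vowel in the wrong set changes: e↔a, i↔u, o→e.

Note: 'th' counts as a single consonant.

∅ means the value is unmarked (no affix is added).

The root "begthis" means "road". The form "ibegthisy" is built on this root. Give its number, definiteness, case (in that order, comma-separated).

Segment: i-begthis-y.
number: i- → plural.
definiteness: ∅ → indefinite.
case: -y → accusative.

plural, indefinite, accusative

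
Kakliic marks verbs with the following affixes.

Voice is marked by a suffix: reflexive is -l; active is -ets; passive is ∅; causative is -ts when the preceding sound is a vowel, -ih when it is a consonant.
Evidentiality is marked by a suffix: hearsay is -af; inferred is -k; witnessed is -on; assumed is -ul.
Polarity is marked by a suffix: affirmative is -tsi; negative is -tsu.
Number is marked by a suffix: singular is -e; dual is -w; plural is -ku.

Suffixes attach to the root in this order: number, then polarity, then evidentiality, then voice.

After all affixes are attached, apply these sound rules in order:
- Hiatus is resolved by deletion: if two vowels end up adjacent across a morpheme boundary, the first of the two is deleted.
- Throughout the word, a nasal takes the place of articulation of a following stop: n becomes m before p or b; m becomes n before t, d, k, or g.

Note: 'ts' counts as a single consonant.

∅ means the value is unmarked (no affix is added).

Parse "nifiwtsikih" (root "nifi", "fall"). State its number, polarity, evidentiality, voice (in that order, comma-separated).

Segment: nifi-w-tsi-k-ih.
number: -w → dual.
polarity: -tsi → affirmative.
evidentiality: -k → inferred.
voice: -ts/ih → causative.

dual, affirmative, inferred, causative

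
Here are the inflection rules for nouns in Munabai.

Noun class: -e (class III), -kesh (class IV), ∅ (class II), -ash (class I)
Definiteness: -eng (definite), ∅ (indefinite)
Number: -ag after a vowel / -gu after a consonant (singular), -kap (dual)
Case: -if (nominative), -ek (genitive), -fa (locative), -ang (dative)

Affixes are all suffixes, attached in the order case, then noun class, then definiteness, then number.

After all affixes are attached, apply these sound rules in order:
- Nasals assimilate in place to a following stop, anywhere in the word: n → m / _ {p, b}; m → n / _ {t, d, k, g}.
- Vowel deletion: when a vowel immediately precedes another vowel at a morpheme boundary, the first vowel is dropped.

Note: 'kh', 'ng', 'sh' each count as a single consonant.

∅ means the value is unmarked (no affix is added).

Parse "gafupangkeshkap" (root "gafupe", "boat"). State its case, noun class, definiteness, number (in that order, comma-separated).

Segment: gafupe-ang-kesh-kap.
case: -ang → dative.
noun class: -kesh → class IV.
definiteness: ∅ → indefinite.
number: -kap → dual.

dative, class IV, indefinite, dual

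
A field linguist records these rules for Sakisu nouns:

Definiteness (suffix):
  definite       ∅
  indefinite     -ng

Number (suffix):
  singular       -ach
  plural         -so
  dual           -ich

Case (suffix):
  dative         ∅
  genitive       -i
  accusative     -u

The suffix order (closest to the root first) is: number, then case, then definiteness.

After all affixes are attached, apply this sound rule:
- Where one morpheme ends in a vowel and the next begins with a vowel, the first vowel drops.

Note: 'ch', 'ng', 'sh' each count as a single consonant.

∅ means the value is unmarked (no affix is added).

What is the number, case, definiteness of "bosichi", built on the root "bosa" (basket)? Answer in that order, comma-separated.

dual, genitive, definite

Segment: bosa-ich-i.
number: -ich → dual.
case: -i → genitive.
definiteness: ∅ → definite.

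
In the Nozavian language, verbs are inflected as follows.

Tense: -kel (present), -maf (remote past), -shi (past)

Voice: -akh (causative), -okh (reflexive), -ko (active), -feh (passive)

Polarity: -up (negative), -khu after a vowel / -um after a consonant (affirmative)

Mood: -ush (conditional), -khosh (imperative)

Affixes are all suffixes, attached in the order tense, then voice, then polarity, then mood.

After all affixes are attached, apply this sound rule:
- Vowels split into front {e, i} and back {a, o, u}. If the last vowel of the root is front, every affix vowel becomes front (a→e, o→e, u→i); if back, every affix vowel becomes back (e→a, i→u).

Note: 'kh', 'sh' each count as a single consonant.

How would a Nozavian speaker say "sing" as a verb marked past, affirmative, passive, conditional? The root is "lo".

loshufahumush

Attach tense past -shi → loshi.
Attach voice passive -feh → loshifeh.
Attach polarity affirmative -um (after consonant 'h') → loshifehum.
Attach mood conditional -ush → loshifehumush.
Apply vowel harmony: loshifehumush → loshufahumush.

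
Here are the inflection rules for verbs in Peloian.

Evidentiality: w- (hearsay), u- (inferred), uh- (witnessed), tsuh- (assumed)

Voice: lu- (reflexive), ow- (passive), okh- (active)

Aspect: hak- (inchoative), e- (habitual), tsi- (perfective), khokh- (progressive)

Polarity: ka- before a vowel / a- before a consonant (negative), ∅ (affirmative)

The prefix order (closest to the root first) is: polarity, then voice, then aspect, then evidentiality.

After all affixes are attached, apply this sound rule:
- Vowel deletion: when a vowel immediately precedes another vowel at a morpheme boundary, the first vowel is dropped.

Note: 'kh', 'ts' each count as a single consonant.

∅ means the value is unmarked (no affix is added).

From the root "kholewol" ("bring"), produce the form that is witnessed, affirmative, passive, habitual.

uhowkholewol

polarity = affirmative: zero marking, form stays kholewol.
Attach voice passive ow- → owkholewol.
Attach aspect habitual e- → eowkholewol.
Attach evidentiality witnessed uh- → uheowkholewol.
Apply vowel deletion: uheowkholewol → uhowkholewol.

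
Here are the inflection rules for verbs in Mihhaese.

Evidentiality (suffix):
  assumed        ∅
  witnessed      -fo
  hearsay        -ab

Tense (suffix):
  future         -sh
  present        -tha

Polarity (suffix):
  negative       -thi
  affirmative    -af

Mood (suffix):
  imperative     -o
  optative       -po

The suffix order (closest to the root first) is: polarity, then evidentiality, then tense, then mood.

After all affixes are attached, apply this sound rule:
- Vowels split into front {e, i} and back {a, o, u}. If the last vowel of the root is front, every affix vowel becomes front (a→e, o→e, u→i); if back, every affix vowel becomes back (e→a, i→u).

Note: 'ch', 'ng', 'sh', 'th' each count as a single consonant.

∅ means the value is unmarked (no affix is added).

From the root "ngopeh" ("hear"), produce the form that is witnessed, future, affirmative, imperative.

Attach polarity affirmative -af → ngopehaf.
Attach evidentiality witnessed -fo → ngopehaffo.
Attach tense future -sh → ngopehaffosh.
Attach mood imperative -o → ngopehaffosho.
Apply vowel harmony: ngopehaffosho → ngopeheffeshe.

ngopeheffeshe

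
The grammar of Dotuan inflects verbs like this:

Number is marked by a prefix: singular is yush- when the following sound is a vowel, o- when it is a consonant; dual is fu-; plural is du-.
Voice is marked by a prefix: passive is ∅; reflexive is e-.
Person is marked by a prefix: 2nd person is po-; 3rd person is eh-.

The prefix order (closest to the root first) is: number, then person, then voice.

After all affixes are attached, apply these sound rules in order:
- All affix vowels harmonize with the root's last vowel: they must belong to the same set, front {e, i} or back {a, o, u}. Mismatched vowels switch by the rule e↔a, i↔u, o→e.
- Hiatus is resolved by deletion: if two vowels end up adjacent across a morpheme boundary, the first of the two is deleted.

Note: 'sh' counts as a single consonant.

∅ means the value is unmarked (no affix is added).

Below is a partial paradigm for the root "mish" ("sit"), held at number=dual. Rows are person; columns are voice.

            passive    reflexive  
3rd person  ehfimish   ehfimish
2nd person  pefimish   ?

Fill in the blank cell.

Attach number dual fu- → fumish.
Attach person 2nd person po- → pofumish.
Attach voice reflexive e- → epofumish.
Apply vowel harmony: epofumish → epefimish.
Vowel deletion: no change.

epefimish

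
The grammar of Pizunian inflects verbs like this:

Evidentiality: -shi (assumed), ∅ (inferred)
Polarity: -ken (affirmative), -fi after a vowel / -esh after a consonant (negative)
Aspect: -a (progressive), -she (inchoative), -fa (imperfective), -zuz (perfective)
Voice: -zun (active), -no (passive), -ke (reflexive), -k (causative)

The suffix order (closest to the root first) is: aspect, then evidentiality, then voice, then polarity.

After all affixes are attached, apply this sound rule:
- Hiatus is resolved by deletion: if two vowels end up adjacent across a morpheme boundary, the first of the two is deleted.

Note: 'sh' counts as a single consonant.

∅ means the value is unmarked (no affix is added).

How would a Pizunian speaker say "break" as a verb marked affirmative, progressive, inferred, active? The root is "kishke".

kishkazunken

Attach aspect progressive -a → kishkea.
evidentiality = inferred: zero marking, form stays kishkea.
Attach voice active -zun → kishkeazun.
Attach polarity affirmative -ken → kishkeazunken.
Apply vowel deletion: kishkeazunken → kishkazunken.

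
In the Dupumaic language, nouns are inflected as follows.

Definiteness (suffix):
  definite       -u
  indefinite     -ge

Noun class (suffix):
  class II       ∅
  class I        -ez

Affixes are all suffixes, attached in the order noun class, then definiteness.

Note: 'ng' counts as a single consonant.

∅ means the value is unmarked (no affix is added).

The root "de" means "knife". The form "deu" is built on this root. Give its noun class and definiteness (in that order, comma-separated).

class II, definite

Segment: de-u.
noun class: ∅ → class II.
definiteness: -u → definite.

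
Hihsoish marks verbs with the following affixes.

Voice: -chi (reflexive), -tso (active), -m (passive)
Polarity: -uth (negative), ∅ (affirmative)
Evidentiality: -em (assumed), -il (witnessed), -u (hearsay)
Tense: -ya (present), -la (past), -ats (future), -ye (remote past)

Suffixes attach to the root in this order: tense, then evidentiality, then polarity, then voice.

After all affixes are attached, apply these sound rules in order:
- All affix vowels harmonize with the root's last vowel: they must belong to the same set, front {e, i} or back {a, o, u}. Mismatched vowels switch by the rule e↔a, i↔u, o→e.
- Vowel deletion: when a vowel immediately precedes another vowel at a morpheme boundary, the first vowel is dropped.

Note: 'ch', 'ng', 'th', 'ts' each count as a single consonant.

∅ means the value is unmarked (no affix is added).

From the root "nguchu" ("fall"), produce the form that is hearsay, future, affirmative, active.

nguchatsutso

Attach tense future -ats → nguchuats.
Attach evidentiality hearsay -u → nguchuatsu.
polarity = affirmative: zero marking, form stays nguchuatsu.
Attach voice active -tso → nguchuatsutso.
Vowel harmony: no change.
Apply vowel deletion: nguchuatsutso → nguchatsutso.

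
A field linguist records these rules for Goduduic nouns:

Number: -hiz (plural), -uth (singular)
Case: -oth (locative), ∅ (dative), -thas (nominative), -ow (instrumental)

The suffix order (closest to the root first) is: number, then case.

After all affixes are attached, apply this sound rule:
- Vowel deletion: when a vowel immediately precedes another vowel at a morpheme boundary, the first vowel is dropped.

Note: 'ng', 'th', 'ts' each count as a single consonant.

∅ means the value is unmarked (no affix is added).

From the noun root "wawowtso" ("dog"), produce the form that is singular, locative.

Attach number singular -uth → wawowtsouth.
Attach case locative -oth → wawowtsouthoth.
Apply vowel deletion: wawowtsouthoth → wawowtsuthoth.

wawowtsuthoth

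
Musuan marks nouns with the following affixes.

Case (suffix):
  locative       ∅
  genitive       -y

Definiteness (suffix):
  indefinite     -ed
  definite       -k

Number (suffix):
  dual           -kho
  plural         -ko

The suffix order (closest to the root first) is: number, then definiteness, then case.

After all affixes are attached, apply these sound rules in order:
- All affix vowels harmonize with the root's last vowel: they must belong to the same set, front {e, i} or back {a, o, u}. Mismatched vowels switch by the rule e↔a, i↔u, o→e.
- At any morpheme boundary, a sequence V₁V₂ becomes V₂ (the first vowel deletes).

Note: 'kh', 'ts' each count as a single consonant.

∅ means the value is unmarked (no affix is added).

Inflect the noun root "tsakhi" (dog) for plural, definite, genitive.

Attach number plural -ko → tsakhiko.
Attach definiteness definite -k → tsakhikok.
Attach case genitive -y → tsakhikoky.
Apply vowel harmony: tsakhikoky → tsakhikeky.
Vowel deletion: no change.

tsakhikeky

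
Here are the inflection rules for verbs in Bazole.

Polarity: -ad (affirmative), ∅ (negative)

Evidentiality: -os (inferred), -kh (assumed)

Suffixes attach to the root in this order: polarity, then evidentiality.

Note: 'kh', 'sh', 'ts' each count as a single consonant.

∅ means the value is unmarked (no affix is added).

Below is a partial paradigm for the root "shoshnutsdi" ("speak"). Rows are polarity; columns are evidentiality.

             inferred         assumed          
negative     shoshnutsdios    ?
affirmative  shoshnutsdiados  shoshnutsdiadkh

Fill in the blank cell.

shoshnutsdikh

polarity = negative: zero marking, form stays shoshnutsdi.
Attach evidentiality assumed -kh → shoshnutsdikh.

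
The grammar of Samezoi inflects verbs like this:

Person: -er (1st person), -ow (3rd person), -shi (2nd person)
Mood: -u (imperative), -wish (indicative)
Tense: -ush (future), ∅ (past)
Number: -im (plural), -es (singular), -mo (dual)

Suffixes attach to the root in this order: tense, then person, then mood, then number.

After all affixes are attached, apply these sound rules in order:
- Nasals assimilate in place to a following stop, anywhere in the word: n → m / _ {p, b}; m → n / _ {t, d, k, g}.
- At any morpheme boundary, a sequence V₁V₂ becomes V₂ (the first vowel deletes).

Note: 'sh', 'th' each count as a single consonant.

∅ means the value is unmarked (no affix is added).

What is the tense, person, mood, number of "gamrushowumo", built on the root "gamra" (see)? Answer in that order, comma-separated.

Segment: gamra-ush-ow-u-mo.
tense: -ush → future.
person: -ow → 3rd person.
mood: -u → imperative.
number: -mo → dual.

future, 3rd person, imperative, dual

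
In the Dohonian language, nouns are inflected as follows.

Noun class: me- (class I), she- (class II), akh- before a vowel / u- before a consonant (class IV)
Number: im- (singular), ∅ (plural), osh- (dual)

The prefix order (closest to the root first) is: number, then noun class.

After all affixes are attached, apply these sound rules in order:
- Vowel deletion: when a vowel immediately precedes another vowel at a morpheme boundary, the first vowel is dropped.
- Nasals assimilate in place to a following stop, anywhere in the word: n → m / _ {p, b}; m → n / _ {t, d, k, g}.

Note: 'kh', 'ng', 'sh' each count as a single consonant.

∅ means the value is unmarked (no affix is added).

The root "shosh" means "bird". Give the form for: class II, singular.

Attach number singular im- → imshosh.
Attach noun class class II she- → sheimshosh.
Apply vowel deletion: sheimshosh → shimshosh.
Nasal assimilation: no change.

shimshosh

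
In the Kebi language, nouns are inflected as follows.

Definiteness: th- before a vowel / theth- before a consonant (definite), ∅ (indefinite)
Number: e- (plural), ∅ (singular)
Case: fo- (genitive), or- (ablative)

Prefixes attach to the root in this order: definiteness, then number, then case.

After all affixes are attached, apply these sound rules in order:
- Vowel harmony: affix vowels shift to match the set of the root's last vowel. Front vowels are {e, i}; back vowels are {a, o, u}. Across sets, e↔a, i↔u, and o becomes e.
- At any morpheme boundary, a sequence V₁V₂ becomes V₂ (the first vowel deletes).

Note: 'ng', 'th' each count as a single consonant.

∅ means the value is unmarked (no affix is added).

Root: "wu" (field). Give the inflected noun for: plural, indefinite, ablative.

orawu

definiteness = indefinite: zero marking, form stays wu.
Attach number plural e- → ewu.
Attach case ablative or- → orewu.
Apply vowel harmony: orewu → orawu.
Vowel deletion: no change.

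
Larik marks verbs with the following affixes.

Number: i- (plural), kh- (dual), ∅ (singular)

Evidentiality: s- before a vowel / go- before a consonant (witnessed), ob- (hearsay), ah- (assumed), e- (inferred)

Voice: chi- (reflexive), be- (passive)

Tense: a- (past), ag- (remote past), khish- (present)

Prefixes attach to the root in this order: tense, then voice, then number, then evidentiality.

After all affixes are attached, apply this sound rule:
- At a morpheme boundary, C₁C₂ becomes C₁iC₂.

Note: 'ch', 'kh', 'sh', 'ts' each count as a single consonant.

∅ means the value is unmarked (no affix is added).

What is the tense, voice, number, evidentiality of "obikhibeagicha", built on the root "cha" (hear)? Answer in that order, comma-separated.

Segment: ob-kh-be-ag-cha.
tense: ag- → remote past.
voice: be- → passive.
number: kh- → dual.
evidentiality: ob- → hearsay.

remote past, passive, dual, hearsay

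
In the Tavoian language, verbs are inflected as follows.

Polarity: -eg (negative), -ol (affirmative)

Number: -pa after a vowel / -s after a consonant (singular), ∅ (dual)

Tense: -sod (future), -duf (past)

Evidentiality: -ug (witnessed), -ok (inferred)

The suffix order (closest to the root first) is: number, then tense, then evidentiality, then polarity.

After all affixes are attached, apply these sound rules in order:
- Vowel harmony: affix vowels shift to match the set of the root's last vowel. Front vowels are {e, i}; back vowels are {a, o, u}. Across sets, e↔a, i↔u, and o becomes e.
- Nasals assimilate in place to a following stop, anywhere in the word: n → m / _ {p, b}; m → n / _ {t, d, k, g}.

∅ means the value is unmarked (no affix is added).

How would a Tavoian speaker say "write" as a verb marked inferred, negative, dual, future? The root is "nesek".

number = dual: zero marking, form stays nesek.
Attach tense future -sod → neseksod.
Attach evidentiality inferred -ok → neseksodok.
Attach polarity negative -eg → neseksodokeg.
Apply vowel harmony: neseksodokeg → neseksedekeg.
Nasal assimilation: no change.

neseksedekeg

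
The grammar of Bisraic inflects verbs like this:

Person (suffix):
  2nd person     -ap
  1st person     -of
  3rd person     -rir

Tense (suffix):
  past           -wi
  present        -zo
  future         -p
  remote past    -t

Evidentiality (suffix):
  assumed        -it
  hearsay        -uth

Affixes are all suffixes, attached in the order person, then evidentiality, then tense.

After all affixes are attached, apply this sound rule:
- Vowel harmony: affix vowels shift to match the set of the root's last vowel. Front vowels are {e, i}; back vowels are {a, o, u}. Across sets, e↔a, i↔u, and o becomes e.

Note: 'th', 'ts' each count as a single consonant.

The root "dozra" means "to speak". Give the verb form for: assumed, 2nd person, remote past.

dozraaputt

Attach person 2nd person -ap → dozraap.
Attach evidentiality assumed -it → dozraapit.
Attach tense remote past -t → dozraapitt.
Apply vowel harmony: dozraapitt → dozraaputt.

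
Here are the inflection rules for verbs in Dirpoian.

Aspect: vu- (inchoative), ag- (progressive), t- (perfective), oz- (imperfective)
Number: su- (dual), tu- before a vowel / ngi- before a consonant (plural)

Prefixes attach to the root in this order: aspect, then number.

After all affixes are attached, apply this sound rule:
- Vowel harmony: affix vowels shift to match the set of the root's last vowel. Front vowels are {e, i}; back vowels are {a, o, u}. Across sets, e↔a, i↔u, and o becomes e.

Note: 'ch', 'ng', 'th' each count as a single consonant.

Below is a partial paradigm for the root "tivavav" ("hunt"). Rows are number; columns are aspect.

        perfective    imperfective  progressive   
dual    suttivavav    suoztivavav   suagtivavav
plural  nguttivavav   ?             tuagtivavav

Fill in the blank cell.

Attach aspect imperfective oz- → oztivavav.
Attach number plural tu- (before vowel 'o') → tuoztivavav.
Vowel harmony: no change.

tuoztivavav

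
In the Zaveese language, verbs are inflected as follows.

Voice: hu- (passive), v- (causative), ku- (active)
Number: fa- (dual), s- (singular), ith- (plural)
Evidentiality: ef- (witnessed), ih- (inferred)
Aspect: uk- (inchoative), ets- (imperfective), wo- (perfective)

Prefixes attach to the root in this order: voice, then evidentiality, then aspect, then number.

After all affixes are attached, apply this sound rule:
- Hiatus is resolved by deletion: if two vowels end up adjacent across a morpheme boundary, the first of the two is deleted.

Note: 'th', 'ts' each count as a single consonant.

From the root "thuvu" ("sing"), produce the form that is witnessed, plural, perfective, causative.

Attach voice causative v- → vthuvu.
Attach evidentiality witnessed ef- → efvthuvu.
Attach aspect perfective wo- → woefvthuvu.
Attach number plural ith- → ithwoefvthuvu.
Apply vowel deletion: ithwoefvthuvu → ithwefvthuvu.

ithwefvthuvu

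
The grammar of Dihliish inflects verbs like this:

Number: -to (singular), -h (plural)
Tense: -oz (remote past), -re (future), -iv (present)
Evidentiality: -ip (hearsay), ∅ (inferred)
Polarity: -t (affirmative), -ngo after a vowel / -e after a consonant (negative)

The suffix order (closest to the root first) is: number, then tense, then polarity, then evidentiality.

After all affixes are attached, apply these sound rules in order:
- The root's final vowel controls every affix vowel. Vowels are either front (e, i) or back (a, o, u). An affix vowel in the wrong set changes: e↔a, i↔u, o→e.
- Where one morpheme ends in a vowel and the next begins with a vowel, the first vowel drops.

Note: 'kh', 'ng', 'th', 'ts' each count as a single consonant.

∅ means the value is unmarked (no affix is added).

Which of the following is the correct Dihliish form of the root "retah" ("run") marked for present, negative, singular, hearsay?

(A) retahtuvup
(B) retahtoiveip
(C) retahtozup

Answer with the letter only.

Attach number singular -to → retahto.
Attach tense present -iv → retahtoiv.
Attach polarity negative -e (after consonant 'v') → retahtoive.
Attach evidentiality hearsay -ip → retahtoiveip.
Apply vowel harmony: retahtoiveip → retahtouvaup.
Apply vowel deletion: retahtouvaup → retahtuvup.
So the correct form is retahtuvup, option (A).
(B) retahtoiveip is wrong: it fails to apply the sound rule(s).
(C) retahtozup is wrong: it uses remote past instead of present for tense.

A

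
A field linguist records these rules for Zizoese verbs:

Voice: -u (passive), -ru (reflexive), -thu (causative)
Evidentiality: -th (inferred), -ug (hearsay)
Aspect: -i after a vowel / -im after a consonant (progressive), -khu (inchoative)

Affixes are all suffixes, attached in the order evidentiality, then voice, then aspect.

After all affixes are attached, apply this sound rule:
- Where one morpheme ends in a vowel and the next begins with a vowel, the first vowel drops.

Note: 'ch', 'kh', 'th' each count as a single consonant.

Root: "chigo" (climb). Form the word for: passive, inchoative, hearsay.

Attach evidentiality hearsay -ug → chigoug.
Attach voice passive -u → chigougu.
Attach aspect inchoative -khu → chigougukhu.
Apply vowel deletion: chigougukhu → chigugukhu.

chigugukhu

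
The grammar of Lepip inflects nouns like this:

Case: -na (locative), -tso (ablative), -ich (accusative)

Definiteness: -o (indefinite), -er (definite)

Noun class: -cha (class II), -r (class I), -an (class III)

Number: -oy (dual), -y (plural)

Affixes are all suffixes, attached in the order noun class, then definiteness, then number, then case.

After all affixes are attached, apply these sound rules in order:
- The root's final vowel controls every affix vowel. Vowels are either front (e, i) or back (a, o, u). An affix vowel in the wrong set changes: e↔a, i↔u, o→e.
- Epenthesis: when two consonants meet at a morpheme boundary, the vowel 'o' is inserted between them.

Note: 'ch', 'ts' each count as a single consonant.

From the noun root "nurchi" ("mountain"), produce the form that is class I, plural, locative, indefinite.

nurchireyone

Attach noun class class I -r → nurchir.
Attach definiteness indefinite -o → nurchiro.
Attach number plural -y → nurchiroy.
Attach case locative -na → nurchiroyna.
Apply vowel harmony: nurchiroyna → nurchireyne.
Apply epenthesis: nurchireyne → nurchireyone.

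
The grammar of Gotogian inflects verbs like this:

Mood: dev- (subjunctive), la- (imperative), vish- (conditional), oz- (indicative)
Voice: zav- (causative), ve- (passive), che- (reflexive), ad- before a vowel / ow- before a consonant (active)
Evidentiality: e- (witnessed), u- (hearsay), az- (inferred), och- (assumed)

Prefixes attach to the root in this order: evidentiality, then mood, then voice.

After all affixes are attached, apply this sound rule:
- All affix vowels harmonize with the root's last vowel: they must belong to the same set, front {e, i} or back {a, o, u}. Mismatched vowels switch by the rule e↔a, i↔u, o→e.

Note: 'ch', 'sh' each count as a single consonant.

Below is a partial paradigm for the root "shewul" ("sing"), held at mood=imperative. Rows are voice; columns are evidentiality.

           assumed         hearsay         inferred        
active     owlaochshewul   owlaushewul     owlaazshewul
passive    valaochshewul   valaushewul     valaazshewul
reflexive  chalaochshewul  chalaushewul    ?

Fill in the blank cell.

Attach evidentiality inferred az- → azshewul.
Attach mood imperative la- → laazshewul.
Attach voice reflexive che- → chelaazshewul.
Apply vowel harmony: chelaazshewul → chalaazshewul.

chalaazshewul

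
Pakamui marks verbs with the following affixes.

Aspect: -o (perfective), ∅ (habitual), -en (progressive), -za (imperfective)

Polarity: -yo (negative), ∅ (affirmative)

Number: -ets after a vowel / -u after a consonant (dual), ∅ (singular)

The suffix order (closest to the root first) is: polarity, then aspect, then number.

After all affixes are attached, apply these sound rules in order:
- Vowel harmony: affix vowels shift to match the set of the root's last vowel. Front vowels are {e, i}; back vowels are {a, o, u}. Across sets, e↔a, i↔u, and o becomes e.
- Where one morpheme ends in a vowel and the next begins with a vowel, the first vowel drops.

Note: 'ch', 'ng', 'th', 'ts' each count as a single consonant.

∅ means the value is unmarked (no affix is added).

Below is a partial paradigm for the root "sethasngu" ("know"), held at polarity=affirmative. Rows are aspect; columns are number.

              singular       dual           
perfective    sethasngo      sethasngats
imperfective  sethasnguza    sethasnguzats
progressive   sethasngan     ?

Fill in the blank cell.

polarity = affirmative: zero marking, form stays sethasngu.
Attach aspect progressive -en → sethasnguen.
Attach number dual -u (after consonant 'n') → sethasnguenu.
Apply vowel harmony: sethasnguenu → sethasnguanu.
Apply vowel deletion: sethasnguanu → sethasnganu.

sethasnganu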